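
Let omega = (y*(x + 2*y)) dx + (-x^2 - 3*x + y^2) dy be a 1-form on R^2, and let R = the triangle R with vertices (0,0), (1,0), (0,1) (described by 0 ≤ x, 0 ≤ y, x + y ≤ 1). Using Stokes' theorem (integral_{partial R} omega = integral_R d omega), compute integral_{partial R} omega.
integral_(partial R) omega = -8/3

Stokes: integral_partial_R omega = integral_R d omega with d omega = (∂Q/∂x - ∂P/∂y) dx ∧ dy.
  ∂Q/∂x = -2*x - 3
  ∂P/∂y = x + 4*y
  integrand = ∂Q/∂x - ∂P/∂y = -3*x - 4*y - 3.
Integrating over R: integral_0^1 integral_0^{1-x} (-3*x - 4*y - 3) dy dx = -8/3.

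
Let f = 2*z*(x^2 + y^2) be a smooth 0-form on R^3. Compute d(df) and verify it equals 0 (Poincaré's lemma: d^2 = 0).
d(df) = 0

Step 1: df = sum_i (∂f/∂x_i) dx_i = (4*x*z) dx + (4*y*z) dy + (2*x^2 + 2*y^2) dz.
Step 2: Apply d again. Using the 1-form formula, the coefficient of dx ∧ dy in d(df) is ∂^2 f/∂x ∂y - ∂^2 f/∂y ∂x = (0) - (0) = 0 (equality of mixed partials for smooth f).
Similarly for dx ∧ dz and dy ∧ dz — all coefficients vanish. So d(df) = 0.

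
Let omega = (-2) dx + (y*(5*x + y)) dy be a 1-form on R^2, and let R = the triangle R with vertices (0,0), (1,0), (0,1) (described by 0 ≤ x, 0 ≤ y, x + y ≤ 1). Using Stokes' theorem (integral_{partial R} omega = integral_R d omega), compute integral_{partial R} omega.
integral_(partial R) omega = 5/6

Stokes: integral_partial_R omega = integral_R d omega with d omega = (∂Q/∂x - ∂P/∂y) dx ∧ dy.
  ∂Q/∂x = 5*y
  ∂P/∂y = 0
  integrand = ∂Q/∂x - ∂P/∂y = 5*y.
Integrating over R: integral_0^1 integral_0^{1-x} (5*y) dy dx = 5/6.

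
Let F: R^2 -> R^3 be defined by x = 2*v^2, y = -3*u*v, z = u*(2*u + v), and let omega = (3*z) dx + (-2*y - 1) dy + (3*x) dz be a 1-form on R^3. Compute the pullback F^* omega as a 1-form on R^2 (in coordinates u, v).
F^* omega = (3*v*(2*u*v + 2*v^2 + 1)) du + (3*u*(2*u*v + 6*v^2 + 1)) dv

Using F^*(f dg) = (f ∘ F) d(g ∘ F), substitute each coordinate x_i by F_i(u, v) in f_i, and replace dx_i by d F_i = (∂F_i/∂u) du + (∂F_i/∂v) dv.
  For the x component: f_1(F) = 3*u*(2*u + v); d F_1 = (0) du + (4*v) dv
  For the y component: f_2(F) = 6*u*v - 1; d F_2 = (-3*v) du + (-3*u) dv
  For the z component: f_3(F) = 6*v^2; d F_3 = (4*u + v) du + (u) dv
Combining and collecting du, dv coefficients:
  coeff of du: 3*v*(2*u*v + 2*v^2 + 1)
  coeff of dv: 3*u*(2*u*v + 6*v^2 + 1)
F^* omega = (3*v*(2*u*v + 2*v^2 + 1)) du + (3*u*(2*u*v + 6*v^2 + 1)) dv.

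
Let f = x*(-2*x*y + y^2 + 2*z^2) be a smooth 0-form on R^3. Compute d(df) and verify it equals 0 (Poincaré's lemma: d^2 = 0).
d(df) = 0

Step 1: df = sum_i (∂f/∂x_i) dx_i = (-4*x*y + y^2 + 2*z^2) dx + (2*x*(-x + y)) dy + (4*x*z) dz.
Step 2: Apply d again. Using the 1-form formula, the coefficient of dx ∧ dy in d(df) is ∂^2 f/∂x ∂y - ∂^2 f/∂y ∂x = (-4*x + 2*y) - (-4*x + 2*y) = 0 (equality of mixed partials for smooth f).
Similarly for dx ∧ dz and dy ∧ dz — all coefficients vanish. So d(df) = 0.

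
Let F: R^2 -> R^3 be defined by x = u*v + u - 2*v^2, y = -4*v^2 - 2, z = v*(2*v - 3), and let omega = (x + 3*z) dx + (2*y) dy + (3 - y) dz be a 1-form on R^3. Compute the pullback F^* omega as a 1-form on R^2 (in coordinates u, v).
F^* omega = (u*v^2 + 2*u*v + u + 4*v^3 - 5*v^2 - 9*v) du + (u^2*v + u^2 - 13*u*v + 64*v^3 + 24*v^2 + 52*v - 15) dv

Using F^*(f dg) = (f ∘ F) d(g ∘ F), substitute each coordinate x_i by F_i(u, v) in f_i, and replace dx_i by d F_i = (∂F_i/∂u) du + (∂F_i/∂v) dv.
  For the x component: f_1(F) = u*v + u + 4*v^2 - 9*v; d F_1 = (v + 1) du + (u - 4*v) dv
  For the y component: f_2(F) = -8*v^2 - 4; d F_2 = (0) du + (-8*v) dv
  For the z component: f_3(F) = 4*v^2 + 5; d F_3 = (0) du + (4*v - 3) dv
Combining and collecting du, dv coefficients:
  coeff of du: u*v^2 + 2*u*v + u + 4*v^3 - 5*v^2 - 9*v
  coeff of dv: u^2*v + u^2 - 13*u*v + 64*v^3 + 24*v^2 + 52*v - 15
F^* omega = (u*v^2 + 2*u*v + u + 4*v^3 - 5*v^2 - 9*v) du + (u^2*v + u^2 - 13*u*v + 64*v^3 + 24*v^2 + 52*v - 15) dv.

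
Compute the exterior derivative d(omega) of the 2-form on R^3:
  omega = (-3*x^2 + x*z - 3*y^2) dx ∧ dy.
d(omega) = (x) dx ∧ dy ∧ dz

For a 2-form omega = sum_{i<j} g_{ij} dx_i ∧ dx_j, the exterior derivative is
  d(omega) = sum_{i<j} d(g_{ij}) ∧ dx_i ∧ dx_j = sum_{i<j, k} (∂g_{ij}/∂x_k) dx_k ∧ dx_i ∧ dx_j.
Expand each term, using dx_k ∧ dx_i ∧ dx_j = sgn(permutation) dx_{(a)} ∧ dx_{(b)} ∧ dx_{(c)} with (a < b < c) sorted:
  d(-3*x^2 + x*z - 3*y^2) includes (∂/∂z)(-3*x^2 + x*z - 3*y^2) dz = (x) dz, which multiplied by dx ∧ dy gives (x) dx ∧ dy ∧ dz
Collecting like 3-forms: d(omega) = (x) dx ∧ dy ∧ dz.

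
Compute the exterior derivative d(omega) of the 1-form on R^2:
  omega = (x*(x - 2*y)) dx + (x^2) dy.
d(omega) = (4*x) dx ∧ dy

For a 1-form omega = sum_i f_i dx_i, the exterior derivative is
  d(omega) = sum_{i < j} (∂f_j/∂x_i - ∂f_i/∂x_j) dx_i ∧ dx_j.
  coefficient of dx ∧ dy: ∂f_2/∂x - ∂f_1/∂y = ∂(x^2)/∂x - ∂(x*(x - 2*y))/∂y = 4*x
Assembling: d(omega) = (4*x) dx ∧ dy.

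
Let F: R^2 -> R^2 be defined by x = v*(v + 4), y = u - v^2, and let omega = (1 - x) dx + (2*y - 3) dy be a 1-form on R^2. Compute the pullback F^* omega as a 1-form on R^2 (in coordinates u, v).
F^* omega = (2*u - 2*v^2 - 3) du + (-4*u*v + 2*v^3 - 12*v^2 - 8*v + 4) dv

Using F^*(f dg) = (f ∘ F) d(g ∘ F), substitute each coordinate x_i by F_i(u, v) in f_i, and replace dx_i by d F_i = (∂F_i/∂u) du + (∂F_i/∂v) dv.
  For the x component: f_1(F) = -v^2 - 4*v + 1; d F_1 = (0) du + (2*v + 4) dv
  For the y component: f_2(F) = 2*u - 2*v^2 - 3; d F_2 = (1) du + (-2*v) dv
Combining and collecting du, dv coefficients:
  coeff of du: 2*u - 2*v^2 - 3
  coeff of dv: -4*u*v + 2*v^3 - 12*v^2 - 8*v + 4
F^* omega = (2*u - 2*v^2 - 3) du + (-4*u*v + 2*v^3 - 12*v^2 - 8*v + 4) dv.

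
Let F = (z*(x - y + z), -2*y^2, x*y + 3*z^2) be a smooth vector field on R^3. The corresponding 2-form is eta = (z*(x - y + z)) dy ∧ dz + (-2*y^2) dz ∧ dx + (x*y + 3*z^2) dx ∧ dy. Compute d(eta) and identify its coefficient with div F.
d(eta) = (-4*y + 7*z) dx ∧ dy ∧ dz; div F = -4*y + 7*z

For a 2-form in R^3 of the form above, applying d gives a 3-form with coefficient ∂P/∂x + ∂Q/∂y + ∂R/∂z:
  ∂P/∂x = z
  ∂Q/∂y = -4*y
  ∂R/∂z = 6*z
Sum = -4*y + 7*z, which is exactly div F.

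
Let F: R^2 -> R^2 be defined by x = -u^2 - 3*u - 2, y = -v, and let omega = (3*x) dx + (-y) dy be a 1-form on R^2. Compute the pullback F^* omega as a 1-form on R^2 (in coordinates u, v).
F^* omega = (6*u^3 + 27*u^2 + 39*u + 18) du + (-v) dv

Using F^*(f dg) = (f ∘ F) d(g ∘ F), substitute each coordinate x_i by F_i(u, v) in f_i, and replace dx_i by d F_i = (∂F_i/∂u) du + (∂F_i/∂v) dv.
  For the x component: f_1(F) = -3*u^2 - 9*u - 6; d F_1 = (-2*u - 3) du + (0) dv
  For the y component: f_2(F) = v; d F_2 = (0) du + (-1) dv
Combining and collecting du, dv coefficients:
  coeff of du: 6*u^3 + 27*u^2 + 39*u + 18
  coeff of dv: -v
F^* omega = (6*u^3 + 27*u^2 + 39*u + 18) du + (-v) dv.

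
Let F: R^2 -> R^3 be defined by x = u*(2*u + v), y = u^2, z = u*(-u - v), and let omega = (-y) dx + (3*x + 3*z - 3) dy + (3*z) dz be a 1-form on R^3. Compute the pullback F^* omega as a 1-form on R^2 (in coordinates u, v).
F^* omega = (u*(8*u^2 + 8*u*v + 3*v^2 - 6)) du + (u^2*(2*u + 3*v)) dv

Using F^*(f dg) = (f ∘ F) d(g ∘ F), substitute each coordinate x_i by F_i(u, v) in f_i, and replace dx_i by d F_i = (∂F_i/∂u) du + (∂F_i/∂v) dv.
  For the x component: f_1(F) = -u^2; d F_1 = (4*u + v) du + (u) dv
  For the y component: f_2(F) = 3*u^2 - 3; d F_2 = (2*u) du + (0) dv
  For the z component: f_3(F) = 3*u*(-u - v); d F_3 = (-2*u - v) du + (-u) dv
Combining and collecting du, dv coefficients:
  coeff of du: u*(8*u^2 + 8*u*v + 3*v^2 - 6)
  coeff of dv: u^2*(2*u + 3*v)
F^* omega = (u*(8*u^2 + 8*u*v + 3*v^2 - 6)) du + (u^2*(2*u + 3*v)) dv.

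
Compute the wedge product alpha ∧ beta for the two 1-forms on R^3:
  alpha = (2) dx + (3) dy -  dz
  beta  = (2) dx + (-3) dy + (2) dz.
alpha ∧ beta = (-12) dx ∧ dy + (6) dx ∧ dz + (3) dy ∧ dz

Distribute the wedge, using dx_i ∧ dx_j = -dx_j ∧ dx_i and dx_i ∧ dx_i = 0. For each pair (i, j) with i < j, the coefficient of dx_i ∧ dx_j in alpha ∧ beta is (alpha_i * beta_j - alpha_j * beta_i). Collecting: alpha ∧ beta = (-12) dx ∧ dy + (6) dx ∧ dz + (3) dy ∧ dz.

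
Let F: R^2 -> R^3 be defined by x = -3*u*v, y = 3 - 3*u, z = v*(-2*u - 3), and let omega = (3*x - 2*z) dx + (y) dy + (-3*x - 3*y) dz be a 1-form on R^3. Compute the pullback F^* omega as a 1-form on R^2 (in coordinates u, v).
F^* omega = (-3*u*v^2 - 18*u*v + 9*u - 18*v^2 + 18*v - 9) du + (-3*u^2*v - 18*u^2 - 45*u*v - 9*u + 27) dv

Using F^*(f dg) = (f ∘ F) d(g ∘ F), substitute each coordinate x_i by F_i(u, v) in f_i, and replace dx_i by d F_i = (∂F_i/∂u) du + (∂F_i/∂v) dv.
  For the x component: f_1(F) = v*(6 - 5*u); d F_1 = (-3*v) du + (-3*u) dv
  For the y component: f_2(F) = 3 - 3*u; d F_2 = (-3) du + (0) dv
  For the z component: f_3(F) = 9*u*v + 9*u - 9; d F_3 = (-2*v) du + (-2*u - 3) dv
Combining and collecting du, dv coefficients:
  coeff of du: -3*u*v^2 - 18*u*v + 9*u - 18*v^2 + 18*v - 9
  coeff of dv: -3*u^2*v - 18*u^2 - 45*u*v - 9*u + 27
F^* omega = (-3*u*v^2 - 18*u*v + 9*u - 18*v^2 + 18*v - 9) du + (-3*u^2*v - 18*u^2 - 45*u*v - 9*u + 27) dv.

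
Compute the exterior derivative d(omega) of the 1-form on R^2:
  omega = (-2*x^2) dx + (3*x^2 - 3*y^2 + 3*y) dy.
d(omega) = (6*x) dx ∧ dy

For a 1-form omega = sum_i f_i dx_i, the exterior derivative is
  d(omega) = sum_{i < j} (∂f_j/∂x_i - ∂f_i/∂x_j) dx_i ∧ dx_j.
  coefficient of dx ∧ dy: ∂f_2/∂x - ∂f_1/∂y = ∂(3*x^2 - 3*y^2 + 3*y)/∂x - ∂(-2*x^2)/∂y = 6*x
Assembling: d(omega) = (6*x) dx ∧ dy.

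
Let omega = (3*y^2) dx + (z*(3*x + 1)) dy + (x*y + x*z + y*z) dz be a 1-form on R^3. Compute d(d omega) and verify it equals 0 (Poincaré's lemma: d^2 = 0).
d(d omega) = 0

Step 1: d omega = sum_{i<j} (∂f_j/∂x_i - ∂f_i/∂x_j) dx_i ∧ dx_j:
  coeff of dx ∧ dy: -6*y + 3*z
  coeff of dx ∧ dz: y + z
  coeff of dy ∧ dz: -2*x + z - 1
Step 2: Apply d again to each 2-form coefficient. The only possible 3-form in R^3 is dx ∧ dy ∧ dz, with coefficient
  ∂(coeff of dy∧dz)/∂x - ∂(coeff of dx∧dz)/∂y + ∂(coeff of dx∧dy)/∂z
  = ∂/∂x (-2*x + z - 1) - ∂/∂y (y + z) + ∂/∂z (-6*y + 3*z).
Each of these terms simplifies to sums of mixed partials that cancel in pairs. The result is 0 (by equality of mixed partials for smooth functions — Schwarz / Clairaut).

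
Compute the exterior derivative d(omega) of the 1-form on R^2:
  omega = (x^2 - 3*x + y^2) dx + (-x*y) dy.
d(omega) = (-3*y) dx ∧ dy

For a 1-form omega = sum_i f_i dx_i, the exterior derivative is
  d(omega) = sum_{i < j} (∂f_j/∂x_i - ∂f_i/∂x_j) dx_i ∧ dx_j.
  coefficient of dx ∧ dy: ∂f_2/∂x - ∂f_1/∂y = ∂(-x*y)/∂x - ∂(x^2 - 3*x + y^2)/∂y = -3*y
Assembling: d(omega) = (-3*y) dx ∧ dy.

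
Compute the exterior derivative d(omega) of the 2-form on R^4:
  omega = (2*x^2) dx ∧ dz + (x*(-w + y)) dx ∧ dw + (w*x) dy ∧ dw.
d(omega) = (w - x) dx ∧ dy ∧ dw

For a 2-form omega = sum_{i<j} g_{ij} dx_i ∧ dx_j, the exterior derivative is
  d(omega) = sum_{i<j} d(g_{ij}) ∧ dx_i ∧ dx_j = sum_{i<j, k} (∂g_{ij}/∂x_k) dx_k ∧ dx_i ∧ dx_j.
Expand each term, using dx_k ∧ dx_i ∧ dx_j = sgn(permutation) dx_{(a)} ∧ dx_{(b)} ∧ dx_{(c)} with (a < b < c) sorted:
  d(x*(-w + y)) includes (∂/∂y)(x*(-w + y)) dy = (x) dy, which multiplied by dx ∧ dw gives (-x) dx ∧ dy ∧ dw
  d(w*x) includes (∂/∂x)(w*x) dx = (w) dx, which multiplied by dy ∧ dw gives (w) dx ∧ dy ∧ dw
Collecting like 3-forms: d(omega) = (w - x) dx ∧ dy ∧ dw.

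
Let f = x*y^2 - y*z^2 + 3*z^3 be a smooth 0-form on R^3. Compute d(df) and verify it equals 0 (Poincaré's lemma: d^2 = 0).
d(df) = 0

Step 1: df = sum_i (∂f/∂x_i) dx_i = (y^2) dx + (2*x*y - z^2) dy + (z*(-2*y + 9*z)) dz.
Step 2: Apply d again. Using the 1-form formula, the coefficient of dx ∧ dy in d(df) is ∂^2 f/∂x ∂y - ∂^2 f/∂y ∂x = (2*y) - (2*y) = 0 (equality of mixed partials for smooth f).
Similarly for dx ∧ dz and dy ∧ dz — all coefficients vanish. So d(df) = 0.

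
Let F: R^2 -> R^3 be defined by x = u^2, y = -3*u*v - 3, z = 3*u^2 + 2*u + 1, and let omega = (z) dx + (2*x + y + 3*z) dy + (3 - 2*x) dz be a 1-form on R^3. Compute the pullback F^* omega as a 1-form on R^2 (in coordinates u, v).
F^* omega = (-6*u^3 - 33*u^2*v + 9*u*v^2 - 18*u*v + 20*u + 6) du + (u^2*(-33*u + 9*v - 18)) dv

Using F^*(f dg) = (f ∘ F) d(g ∘ F), substitute each coordinate x_i by F_i(u, v) in f_i, and replace dx_i by d F_i = (∂F_i/∂u) du + (∂F_i/∂v) dv.
  For the x component: f_1(F) = 3*u^2 + 2*u + 1; d F_1 = (2*u) du + (0) dv
  For the y component: f_2(F) = u*(11*u - 3*v + 6); d F_2 = (-3*v) du + (-3*u) dv
  For the z component: f_3(F) = 3 - 2*u^2; d F_3 = (6*u + 2) du + (0) dv
Combining and collecting du, dv coefficients:
  coeff of du: -6*u^3 - 33*u^2*v + 9*u*v^2 - 18*u*v + 20*u + 6
  coeff of dv: u^2*(-33*u + 9*v - 18)
F^* omega = (-6*u^3 - 33*u^2*v + 9*u*v^2 - 18*u*v + 20*u + 6) du + (u^2*(-33*u + 9*v - 18)) dv.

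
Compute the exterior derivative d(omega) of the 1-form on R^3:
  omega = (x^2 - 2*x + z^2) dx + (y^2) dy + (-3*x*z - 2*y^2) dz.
d(omega) = (-5*z) dx ∧ dz + (-4*y) dy ∧ dz

For a 1-form omega = sum_i f_i dx_i, the exterior derivative is
  d(omega) = sum_{i < j} (∂f_j/∂x_i - ∂f_i/∂x_j) dx_i ∧ dx_j.
  coefficient of dx ∧ dz: ∂f_3/∂x - ∂f_1/∂z = ∂(-3*x*z - 2*y^2)/∂x - ∂(x^2 - 2*x + z^2)/∂z = -5*z
  coefficient of dy ∧ dz: ∂f_3/∂y - ∂f_2/∂z = ∂(-3*x*z - 2*y^2)/∂y - ∂(y^2)/∂z = -4*y
Assembling: d(omega) = (-5*z) dx ∧ dz + (-4*y) dy ∧ dz.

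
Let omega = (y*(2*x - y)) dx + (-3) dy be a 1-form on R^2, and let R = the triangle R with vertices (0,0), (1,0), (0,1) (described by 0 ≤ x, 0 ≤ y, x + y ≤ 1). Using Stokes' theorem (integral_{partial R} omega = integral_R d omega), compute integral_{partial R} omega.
integral_(partial R) omega = 0

Stokes: integral_partial_R omega = integral_R d omega with d omega = (∂Q/∂x - ∂P/∂y) dx ∧ dy.
  ∂Q/∂x = 0
  ∂P/∂y = 2*x - 2*y
  integrand = ∂Q/∂x - ∂P/∂y = -2*x + 2*y.
Integrating over R: integral_0^1 integral_0^{1-x} (-2*x + 2*y) dy dx = 0.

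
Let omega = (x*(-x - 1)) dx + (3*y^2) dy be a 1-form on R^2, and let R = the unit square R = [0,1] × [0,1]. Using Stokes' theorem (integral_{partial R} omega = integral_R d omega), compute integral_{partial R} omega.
integral_(partial R) omega = 0

Stokes: integral_partial_R omega = integral_R d omega with d omega = (∂Q/∂x - ∂P/∂y) dx ∧ dy.
  ∂Q/∂x = 0
  ∂P/∂y = 0
  integrand = ∂Q/∂x - ∂P/∂y = 0.
Integrating over R: integral_0^1 integral_0^1 (0) dx dy = 0.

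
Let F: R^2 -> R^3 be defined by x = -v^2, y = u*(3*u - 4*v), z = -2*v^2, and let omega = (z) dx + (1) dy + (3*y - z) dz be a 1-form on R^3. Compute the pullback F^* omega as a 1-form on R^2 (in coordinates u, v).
F^* omega = (6*u - 4*v) du + (-36*u^2*v + 48*u*v^2 - 4*u - 4*v^3) dv

Using F^*(f dg) = (f ∘ F) d(g ∘ F), substitute each coordinate x_i by F_i(u, v) in f_i, and replace dx_i by d F_i = (∂F_i/∂u) du + (∂F_i/∂v) dv.
  For the x component: f_1(F) = -2*v^2; d F_1 = (0) du + (-2*v) dv
  For the y component: f_2(F) = 1; d F_2 = (6*u - 4*v) du + (-4*u) dv
  For the z component: f_3(F) = 9*u^2 - 12*u*v + 2*v^2; d F_3 = (0) du + (-4*v) dv
Combining and collecting du, dv coefficients:
  coeff of du: 6*u - 4*v
  coeff of dv: -36*u^2*v + 48*u*v^2 - 4*u - 4*v^3
F^* omega = (6*u - 4*v) du + (-36*u^2*v + 48*u*v^2 - 4*u - 4*v^3) dv.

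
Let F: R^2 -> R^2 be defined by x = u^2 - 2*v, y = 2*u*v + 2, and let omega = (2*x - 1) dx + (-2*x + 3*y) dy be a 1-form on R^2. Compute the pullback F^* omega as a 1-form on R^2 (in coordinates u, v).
F^* omega = (4*u^3 - 4*u^2*v + 12*u*v^2 - 8*u*v - 2*u + 8*v^2 + 12*v) du + (-4*u^3 + 12*u^2*v - 4*u^2 + 8*u*v + 12*u + 8*v + 2) dv

Using F^*(f dg) = (f ∘ F) d(g ∘ F), substitute each coordinate x_i by F_i(u, v) in f_i, and replace dx_i by d F_i = (∂F_i/∂u) du + (∂F_i/∂v) dv.
  For the x component: f_1(F) = 2*u^2 - 4*v - 1; d F_1 = (2*u) du + (-2) dv
  For the y component: f_2(F) = -2*u^2 + 6*u*v + 4*v + 6; d F_2 = (2*v) du + (2*u) dv
Combining and collecting du, dv coefficients:
  coeff of du: 4*u^3 - 4*u^2*v + 12*u*v^2 - 8*u*v - 2*u + 8*v^2 + 12*v
  coeff of dv: -4*u^3 + 12*u^2*v - 4*u^2 + 8*u*v + 12*u + 8*v + 2
F^* omega = (4*u^3 - 4*u^2*v + 12*u*v^2 - 8*u*v - 2*u + 8*v^2 + 12*v) du + (-4*u^3 + 12*u^2*v - 4*u^2 + 8*u*v + 12*u + 8*v + 2) dv.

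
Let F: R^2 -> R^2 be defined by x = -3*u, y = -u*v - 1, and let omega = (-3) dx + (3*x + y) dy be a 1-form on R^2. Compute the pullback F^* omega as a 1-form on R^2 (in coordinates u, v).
F^* omega = (u*v^2 + 9*u*v + v + 9) du + (u*(u*v + 9*u + 1)) dv

Using F^*(f dg) = (f ∘ F) d(g ∘ F), substitute each coordinate x_i by F_i(u, v) in f_i, and replace dx_i by d F_i = (∂F_i/∂u) du + (∂F_i/∂v) dv.
  For the x component: f_1(F) = -3; d F_1 = (-3) du + (0) dv
  For the y component: f_2(F) = -u*v - 9*u - 1; d F_2 = (-v) du + (-u) dv
Combining and collecting du, dv coefficients:
  coeff of du: u*v^2 + 9*u*v + v + 9
  coeff of dv: u*(u*v + 9*u + 1)
F^* omega = (u*v^2 + 9*u*v + v + 9) du + (u*(u*v + 9*u + 1)) dv.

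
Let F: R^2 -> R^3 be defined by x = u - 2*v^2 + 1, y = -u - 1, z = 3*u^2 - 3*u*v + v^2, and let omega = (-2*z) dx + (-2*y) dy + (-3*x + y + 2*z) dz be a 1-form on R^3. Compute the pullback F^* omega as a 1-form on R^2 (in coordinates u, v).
F^* omega = (36*u^3 - 54*u^2*v - 30*u^2 + 66*u*v^2 + 18*u*v - 26*u - 24*v^3 - 2*v^2 + 12*v - 2) du + (-18*u^3 + 54*u^2*v + 12*u^2 - 60*u*v^2 - 8*u*v + 12*u + 24*v^3 - 8*v) dv

Using F^*(f dg) = (f ∘ F) d(g ∘ F), substitute each coordinate x_i by F_i(u, v) in f_i, and replace dx_i by d F_i = (∂F_i/∂u) du + (∂F_i/∂v) dv.
  For the x component: f_1(F) = -6*u^2 + 6*u*v - 2*v^2; d F_1 = (1) du + (-4*v) dv
  For the y component: f_2(F) = 2*u + 2; d F_2 = (-1) du + (0) dv
  For the z component: f_3(F) = 6*u^2 - 6*u*v - 4*u + 8*v^2 - 4; d F_3 = (6*u - 3*v) du + (-3*u + 2*v) dv
Combining and collecting du, dv coefficients:
  coeff of du: 36*u^3 - 54*u^2*v - 30*u^2 + 66*u*v^2 + 18*u*v - 26*u - 24*v^3 - 2*v^2 + 12*v - 2
  coeff of dv: -18*u^3 + 54*u^2*v + 12*u^2 - 60*u*v^2 - 8*u*v + 12*u + 24*v^3 - 8*v
F^* omega = (36*u^3 - 54*u^2*v - 30*u^2 + 66*u*v^2 + 18*u*v - 26*u - 24*v^3 - 2*v^2 + 12*v - 2) du + (-18*u^3 + 54*u^2*v + 12*u^2 - 60*u*v^2 - 8*u*v + 12*u + 24*v^3 - 8*v) dv.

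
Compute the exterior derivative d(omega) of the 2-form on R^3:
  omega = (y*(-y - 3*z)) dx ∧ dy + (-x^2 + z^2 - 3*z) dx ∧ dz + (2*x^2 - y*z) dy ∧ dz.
d(omega) = (4*x - 3*y) dx ∧ dy ∧ dz

For a 2-form omega = sum_{i<j} g_{ij} dx_i ∧ dx_j, the exterior derivative is
  d(omega) = sum_{i<j} d(g_{ij}) ∧ dx_i ∧ dx_j = sum_{i<j, k} (∂g_{ij}/∂x_k) dx_k ∧ dx_i ∧ dx_j.
Expand each term, using dx_k ∧ dx_i ∧ dx_j = sgn(permutation) dx_{(a)} ∧ dx_{(b)} ∧ dx_{(c)} with (a < b < c) sorted:
  d(y*(-y - 3*z)) includes (∂/∂z)(y*(-y - 3*z)) dz = (-3*y) dz, which multiplied by dx ∧ dy gives (-3*y) dx ∧ dy ∧ dz
  d(2*x^2 - y*z) includes (∂/∂x)(2*x^2 - y*z) dx = (4*x) dx, which multiplied by dy ∧ dz gives (4*x) dx ∧ dy ∧ dz
Collecting like 3-forms: d(omega) = (4*x - 3*y) dx ∧ dy ∧ dz.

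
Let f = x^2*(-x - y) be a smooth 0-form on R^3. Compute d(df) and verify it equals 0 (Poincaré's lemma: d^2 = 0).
d(df) = 0

Step 1: df = sum_i (∂f/∂x_i) dx_i = (x*(-3*x - 2*y)) dx + (-x^2) dy + (0) dz.
Step 2: Apply d again. Using the 1-form formula, the coefficient of dx ∧ dy in d(df) is ∂^2 f/∂x ∂y - ∂^2 f/∂y ∂x = (-2*x) - (-2*x) = 0 (equality of mixed partials for smooth f).
Similarly for dx ∧ dz and dy ∧ dz — all coefficients vanish. So d(df) = 0.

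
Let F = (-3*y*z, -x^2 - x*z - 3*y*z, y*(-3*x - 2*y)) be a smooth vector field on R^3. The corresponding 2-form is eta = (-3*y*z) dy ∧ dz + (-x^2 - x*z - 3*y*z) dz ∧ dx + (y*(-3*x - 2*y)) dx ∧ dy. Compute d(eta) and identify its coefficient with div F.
d(eta) = (-3*z) dx ∧ dy ∧ dz; div F = -3*z

For a 2-form in R^3 of the form above, applying d gives a 3-form with coefficient ∂P/∂x + ∂Q/∂y + ∂R/∂z:
  ∂P/∂x = 0
  ∂Q/∂y = -3*z
  ∂R/∂z = 0
Sum = -3*z, which is exactly div F.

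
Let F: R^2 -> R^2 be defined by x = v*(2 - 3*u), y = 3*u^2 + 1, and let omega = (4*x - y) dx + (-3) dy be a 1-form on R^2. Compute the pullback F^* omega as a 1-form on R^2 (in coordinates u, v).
F^* omega = (9*u^2*v + 36*u*v^2 - 18*u - 24*v^2 + 3*v) du + (9*u^3 + 36*u^2*v - 6*u^2 - 48*u*v + 3*u + 16*v - 2) dv

Using F^*(f dg) = (f ∘ F) d(g ∘ F), substitute each coordinate x_i by F_i(u, v) in f_i, and replace dx_i by d F_i = (∂F_i/∂u) du + (∂F_i/∂v) dv.
  For the x component: f_1(F) = -3*u^2 - 12*u*v + 8*v - 1; d F_1 = (-3*v) du + (2 - 3*u) dv
  For the y component: f_2(F) = -3; d F_2 = (6*u) du + (0) dv
Combining and collecting du, dv coefficients:
  coeff of du: 9*u^2*v + 36*u*v^2 - 18*u - 24*v^2 + 3*v
  coeff of dv: 9*u^3 + 36*u^2*v - 6*u^2 - 48*u*v + 3*u + 16*v - 2
F^* omega = (9*u^2*v + 36*u*v^2 - 18*u - 24*v^2 + 3*v) du + (9*u^3 + 36*u^2*v - 6*u^2 - 48*u*v + 3*u + 16*v - 2) dv.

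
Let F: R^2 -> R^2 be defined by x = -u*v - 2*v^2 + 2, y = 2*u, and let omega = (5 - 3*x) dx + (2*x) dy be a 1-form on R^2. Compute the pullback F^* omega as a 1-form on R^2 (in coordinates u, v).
F^* omega = (-3*u*v^2 - 4*u*v - 6*v^3 - 8*v^2 + v + 8) du + (-3*u^2*v - 18*u*v^2 + u - 24*v^3 + 4*v) dv

Using F^*(f dg) = (f ∘ F) d(g ∘ F), substitute each coordinate x_i by F_i(u, v) in f_i, and replace dx_i by d F_i = (∂F_i/∂u) du + (∂F_i/∂v) dv.
  For the x component: f_1(F) = 3*u*v + 6*v^2 - 1; d F_1 = (-v) du + (-u - 4*v) dv
  For the y component: f_2(F) = -2*u*v - 4*v^2 + 4; d F_2 = (2) du + (0) dv
Combining and collecting du, dv coefficients:
  coeff of du: -3*u*v^2 - 4*u*v - 6*v^3 - 8*v^2 + v + 8
  coeff of dv: -3*u^2*v - 18*u*v^2 + u - 24*v^3 + 4*v
F^* omega = (-3*u*v^2 - 4*u*v - 6*v^3 - 8*v^2 + v + 8) du + (-3*u^2*v - 18*u*v^2 + u - 24*v^3 + 4*v) dv.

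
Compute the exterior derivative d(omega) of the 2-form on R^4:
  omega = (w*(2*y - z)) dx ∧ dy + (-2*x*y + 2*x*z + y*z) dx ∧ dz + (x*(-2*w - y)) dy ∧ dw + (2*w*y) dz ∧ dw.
d(omega) = (-w + 2*x - z) dx ∧ dy ∧ dz + (-2*w + y - z) dx ∧ dy ∧ dw + (2*w) dy ∧ dz ∧ dw

For a 2-form omega = sum_{i<j} g_{ij} dx_i ∧ dx_j, the exterior derivative is
  d(omega) = sum_{i<j} d(g_{ij}) ∧ dx_i ∧ dx_j = sum_{i<j, k} (∂g_{ij}/∂x_k) dx_k ∧ dx_i ∧ dx_j.
Expand each term, using dx_k ∧ dx_i ∧ dx_j = sgn(permutation) dx_{(a)} ∧ dx_{(b)} ∧ dx_{(c)} with (a < b < c) sorted:
  d(w*(2*y - z)) includes (∂/∂z)(w*(2*y - z)) dz = (-w) dz, which multiplied by dx ∧ dy gives (-w) dx ∧ dy ∧ dz
  d(w*(2*y - z)) includes (∂/∂w)(w*(2*y - z)) dw = (2*y - z) dw, which multiplied by dx ∧ dy gives (2*y - z) dx ∧ dy ∧ dw
  d(-2*x*y + 2*x*z + y*z) includes (∂/∂y)(-2*x*y + 2*x*z + y*z) dy = (-2*x + z) dy, which multiplied by dx ∧ dz gives (2*x - z) dx ∧ dy ∧ dz
  d(x*(-2*w - y)) includes (∂/∂x)(x*(-2*w - y)) dx = (-2*w - y) dx, which multiplied by dy ∧ dw gives (-2*w - y) dx ∧ dy ∧ dw
  d(2*w*y) includes (∂/∂y)(2*w*y) dy = (2*w) dy, which multiplied by dz ∧ dw gives (2*w) dy ∧ dz ∧ dw
Collecting like 3-forms: d(omega) = (-w + 2*x - z) dx ∧ dy ∧ dz + (-2*w + y - z) dx ∧ dy ∧ dw + (2*w) dy ∧ dz ∧ dw.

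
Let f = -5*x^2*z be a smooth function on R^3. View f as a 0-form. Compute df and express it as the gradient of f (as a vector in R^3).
df = (-10*x*z) dx + (0) dy + (-5*x^2) dz; grad f = (-10*x*z, 0, -5*x^2)

For a 0-form f, d f = (∂f/∂x) dx + (∂f/∂y) dy + (∂f/∂z) dz. The components of the vector representation are exactly the entries of grad f in Cartesian coordinates:
  ∂f/∂x = -10*x*z
  ∂f/∂y = 0
  ∂f/∂z = -5*x^2.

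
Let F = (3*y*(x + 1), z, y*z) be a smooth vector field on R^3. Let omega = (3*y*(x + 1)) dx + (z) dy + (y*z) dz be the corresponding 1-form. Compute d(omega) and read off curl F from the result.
d(omega) = (z - 1) dy ∧ dz + (0) dz ∧ dx + (-3*x - 3) dx ∧ dy; curl F = (z - 1, 0, -3*x - 3)

d omega = sum_{i<j} (∂f_j/∂x_i - ∂f_i/∂x_j) dx_i ∧ dx_j. Under the identification (dy ∧ dz, dz ∧ dx, dx ∧ dy) ↔ (e_x, e_y, e_z), the coefficients are exactly the components of curl F. Compute:
  ∂R/∂y - ∂Q/∂z = (z) - (1) = z - 1
  ∂P/∂z - ∂R/∂x = (0) - (0) = 0
  ∂Q/∂x - ∂P/∂y = (0) - (3*x + 3) = -3*x - 3.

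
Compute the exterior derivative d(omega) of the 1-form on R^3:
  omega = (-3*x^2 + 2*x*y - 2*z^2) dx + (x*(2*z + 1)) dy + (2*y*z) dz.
d(omega) = (-2*x + 2*z + 1) dx ∧ dy + (4*z) dx ∧ dz + (-2*x + 2*z) dy ∧ dz

For a 1-form omega = sum_i f_i dx_i, the exterior derivative is
  d(omega) = sum_{i < j} (∂f_j/∂x_i - ∂f_i/∂x_j) dx_i ∧ dx_j.
  coefficient of dx ∧ dy: ∂f_2/∂x - ∂f_1/∂y = ∂(x*(2*z + 1))/∂x - ∂(-3*x^2 + 2*x*y - 2*z^2)/∂y = -2*x + 2*z + 1
  coefficient of dx ∧ dz: ∂f_3/∂x - ∂f_1/∂z = ∂(2*y*z)/∂x - ∂(-3*x^2 + 2*x*y - 2*z^2)/∂z = 4*z
  coefficient of dy ∧ dz: ∂f_3/∂y - ∂f_2/∂z = ∂(2*y*z)/∂y - ∂(x*(2*z + 1))/∂z = -2*x + 2*z
Assembling: d(omega) = (-2*x + 2*z + 1) dx ∧ dy + (4*z) dx ∧ dz + (-2*x + 2*z) dy ∧ dz.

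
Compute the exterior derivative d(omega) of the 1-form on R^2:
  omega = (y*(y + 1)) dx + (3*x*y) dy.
d(omega) = (y - 1) dx ∧ dy

For a 1-form omega = sum_i f_i dx_i, the exterior derivative is
  d(omega) = sum_{i < j} (∂f_j/∂x_i - ∂f_i/∂x_j) dx_i ∧ dx_j.
  coefficient of dx ∧ dy: ∂f_2/∂x - ∂f_1/∂y = ∂(3*x*y)/∂x - ∂(y*(y + 1))/∂y = y - 1
Assembling: d(omega) = (y - 1) dx ∧ dy.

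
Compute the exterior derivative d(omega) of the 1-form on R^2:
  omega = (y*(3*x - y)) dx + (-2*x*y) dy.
d(omega) = (-3*x) dx ∧ dy

For a 1-form omega = sum_i f_i dx_i, the exterior derivative is
  d(omega) = sum_{i < j} (∂f_j/∂x_i - ∂f_i/∂x_j) dx_i ∧ dx_j.
  coefficient of dx ∧ dy: ∂f_2/∂x - ∂f_1/∂y = ∂(-2*x*y)/∂x - ∂(y*(3*x - y))/∂y = -3*x
Assembling: d(omega) = (-3*x) dx ∧ dy.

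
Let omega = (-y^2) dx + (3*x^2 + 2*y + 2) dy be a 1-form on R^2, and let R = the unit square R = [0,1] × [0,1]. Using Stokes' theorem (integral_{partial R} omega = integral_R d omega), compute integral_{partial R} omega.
integral_(partial R) omega = 4

Stokes: integral_partial_R omega = integral_R d omega with d omega = (∂Q/∂x - ∂P/∂y) dx ∧ dy.
  ∂Q/∂x = 6*x
  ∂P/∂y = -2*y
  integrand = ∂Q/∂x - ∂P/∂y = 6*x + 2*y.
Integrating over R: integral_0^1 integral_0^1 (6*x + 2*y) dx dy = 4.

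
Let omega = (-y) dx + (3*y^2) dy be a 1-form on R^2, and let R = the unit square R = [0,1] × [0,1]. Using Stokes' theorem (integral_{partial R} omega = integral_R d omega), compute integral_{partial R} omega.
integral_(partial R) omega = 1

Stokes: integral_partial_R omega = integral_R d omega with d omega = (∂Q/∂x - ∂P/∂y) dx ∧ dy.
  ∂Q/∂x = 0
  ∂P/∂y = -1
  integrand = ∂Q/∂x - ∂P/∂y = 1.
Integrating over R: integral_0^1 integral_0^1 (1) dx dy = 1.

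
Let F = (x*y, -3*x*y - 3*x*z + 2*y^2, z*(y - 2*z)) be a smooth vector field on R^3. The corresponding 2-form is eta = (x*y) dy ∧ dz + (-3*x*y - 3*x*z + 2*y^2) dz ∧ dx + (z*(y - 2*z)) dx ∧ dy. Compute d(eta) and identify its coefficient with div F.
d(eta) = (-3*x + 6*y - 4*z) dx ∧ dy ∧ dz; div F = -3*x + 6*y - 4*z

For a 2-form in R^3 of the form above, applying d gives a 3-form with coefficient ∂P/∂x + ∂Q/∂y + ∂R/∂z:
  ∂P/∂x = y
  ∂Q/∂y = -3*x + 4*y
  ∂R/∂z = y - 4*z
Sum = -3*x + 6*y - 4*z, which is exactly div F.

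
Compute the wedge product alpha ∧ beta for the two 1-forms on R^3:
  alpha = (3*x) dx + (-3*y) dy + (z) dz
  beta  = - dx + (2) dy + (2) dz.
alpha ∧ beta = (6*x - 3*y) dx ∧ dy + (6*x + z) dx ∧ dz + (-6*y - 2*z) dy ∧ dz

Distribute the wedge, using dx_i ∧ dx_j = -dx_j ∧ dx_i and dx_i ∧ dx_i = 0. For each pair (i, j) with i < j, the coefficient of dx_i ∧ dx_j in alpha ∧ beta is (alpha_i * beta_j - alpha_j * beta_i). Collecting: alpha ∧ beta = (6*x - 3*y) dx ∧ dy + (6*x + z) dx ∧ dz + (-6*y - 2*z) dy ∧ dz.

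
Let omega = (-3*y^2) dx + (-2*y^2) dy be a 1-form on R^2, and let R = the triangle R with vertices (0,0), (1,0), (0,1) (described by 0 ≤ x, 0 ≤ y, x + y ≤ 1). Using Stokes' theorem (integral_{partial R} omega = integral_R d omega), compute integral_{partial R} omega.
integral_(partial R) omega = 1

Stokes: integral_partial_R omega = integral_R d omega with d omega = (∂Q/∂x - ∂P/∂y) dx ∧ dy.
  ∂Q/∂x = 0
  ∂P/∂y = -6*y
  integrand = ∂Q/∂x - ∂P/∂y = 6*y.
Integrating over R: integral_0^1 integral_0^{1-x} (6*y) dy dx = 1.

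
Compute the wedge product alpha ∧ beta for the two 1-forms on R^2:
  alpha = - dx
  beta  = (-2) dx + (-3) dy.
alpha ∧ beta = (3) dx ∧ dy

Distribute the wedge, using dx_i ∧ dx_j = -dx_j ∧ dx_i and dx_i ∧ dx_i = 0. For each pair (i, j) with i < j, the coefficient of dx_i ∧ dx_j in alpha ∧ beta is (alpha_i * beta_j - alpha_j * beta_i). Collecting: alpha ∧ beta = (3) dx ∧ dy.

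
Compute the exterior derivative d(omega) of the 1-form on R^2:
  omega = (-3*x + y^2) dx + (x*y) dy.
d(omega) = (-y) dx ∧ dy

For a 1-form omega = sum_i f_i dx_i, the exterior derivative is
  d(omega) = sum_{i < j} (∂f_j/∂x_i - ∂f_i/∂x_j) dx_i ∧ dx_j.
  coefficient of dx ∧ dy: ∂f_2/∂x - ∂f_1/∂y = ∂(x*y)/∂x - ∂(-3*x + y^2)/∂y = -y
Assembling: d(omega) = (-y) dx ∧ dy.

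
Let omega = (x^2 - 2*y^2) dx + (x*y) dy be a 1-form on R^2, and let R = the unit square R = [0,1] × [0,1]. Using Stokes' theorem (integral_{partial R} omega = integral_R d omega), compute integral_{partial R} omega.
integral_(partial R) omega = 5/2

Stokes: integral_partial_R omega = integral_R d omega with d omega = (∂Q/∂x - ∂P/∂y) dx ∧ dy.
  ∂Q/∂x = y
  ∂P/∂y = -4*y
  integrand = ∂Q/∂x - ∂P/∂y = 5*y.
Integrating over R: integral_0^1 integral_0^1 (5*y) dx dy = 5/2.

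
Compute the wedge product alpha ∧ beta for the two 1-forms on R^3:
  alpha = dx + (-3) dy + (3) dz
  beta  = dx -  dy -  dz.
alpha ∧ beta = (2) dx ∧ dy + (-4) dx ∧ dz + (6) dy ∧ dz

Distribute the wedge, using dx_i ∧ dx_j = -dx_j ∧ dx_i and dx_i ∧ dx_i = 0. For each pair (i, j) with i < j, the coefficient of dx_i ∧ dx_j in alpha ∧ beta is (alpha_i * beta_j - alpha_j * beta_i). Collecting: alpha ∧ beta = (2) dx ∧ dy + (-4) dx ∧ dz + (6) dy ∧ dz.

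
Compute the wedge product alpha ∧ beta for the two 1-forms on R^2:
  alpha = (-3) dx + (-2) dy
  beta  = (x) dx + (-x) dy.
alpha ∧ beta = (5*x) dx ∧ dy

Distribute the wedge, using dx_i ∧ dx_j = -dx_j ∧ dx_i and dx_i ∧ dx_i = 0. For each pair (i, j) with i < j, the coefficient of dx_i ∧ dx_j in alpha ∧ beta is (alpha_i * beta_j - alpha_j * beta_i). Collecting: alpha ∧ beta = (5*x) dx ∧ dy.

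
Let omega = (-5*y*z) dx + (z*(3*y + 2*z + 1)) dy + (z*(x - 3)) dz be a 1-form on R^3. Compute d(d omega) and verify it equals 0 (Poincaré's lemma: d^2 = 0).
d(d omega) = 0

Step 1: d omega = sum_{i<j} (∂f_j/∂x_i - ∂f_i/∂x_j) dx_i ∧ dx_j:
  coeff of dx ∧ dy: 5*z
  coeff of dx ∧ dz: 5*y + z
  coeff of dy ∧ dz: -3*y - 4*z - 1
Step 2: Apply d again to each 2-form coefficient. The only possible 3-form in R^3 is dx ∧ dy ∧ dz, with coefficient
  ∂(coeff of dy∧dz)/∂x - ∂(coeff of dx∧dz)/∂y + ∂(coeff of dx∧dy)/∂z
  = ∂/∂x (-3*y - 4*z - 1) - ∂/∂y (5*y + z) + ∂/∂z (5*z).
Each of these terms simplifies to sums of mixed partials that cancel in pairs. The result is 0 (by equality of mixed partials for smooth functions — Schwarz / Clairaut).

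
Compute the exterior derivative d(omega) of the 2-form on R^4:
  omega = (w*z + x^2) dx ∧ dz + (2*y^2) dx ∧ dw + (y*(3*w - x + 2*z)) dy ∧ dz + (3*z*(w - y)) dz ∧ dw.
d(omega) = (z) dx ∧ dz ∧ dw + (-4*y) dx ∧ dy ∧ dw + (-y) dx ∧ dy ∧ dz + (3*y - 3*z) dy ∧ dz ∧ dw

For a 2-form omega = sum_{i<j} g_{ij} dx_i ∧ dx_j, the exterior derivative is
  d(omega) = sum_{i<j} d(g_{ij}) ∧ dx_i ∧ dx_j = sum_{i<j, k} (∂g_{ij}/∂x_k) dx_k ∧ dx_i ∧ dx_j.
Expand each term, using dx_k ∧ dx_i ∧ dx_j = sgn(permutation) dx_{(a)} ∧ dx_{(b)} ∧ dx_{(c)} with (a < b < c) sorted:
  d(w*z + x^2) includes (∂/∂w)(w*z + x^2) dw = (z) dw, which multiplied by dx ∧ dz gives (z) dx ∧ dz ∧ dw
  d(2*y^2) includes (∂/∂y)(2*y^2) dy = (4*y) dy, which multiplied by dx ∧ dw gives (-4*y) dx ∧ dy ∧ dw
  d(y*(3*w - x + 2*z)) includes (∂/∂x)(y*(3*w - x + 2*z)) dx = (-y) dx, which multiplied by dy ∧ dz gives (-y) dx ∧ dy ∧ dz
  d(y*(3*w - x + 2*z)) includes (∂/∂w)(y*(3*w - x + 2*z)) dw = (3*y) dw, which multiplied by dy ∧ dz gives (3*y) dy ∧ dz ∧ dw
  d(3*z*(w - y)) includes (∂/∂y)(3*z*(w - y)) dy = (-3*z) dy, which multiplied by dz ∧ dw gives (-3*z) dy ∧ dz ∧ dw
Collecting like 3-forms: d(omega) = (z) dx ∧ dz ∧ dw + (-4*y) dx ∧ dy ∧ dw + (-y) dx ∧ dy ∧ dz + (3*y - 3*z) dy ∧ dz ∧ dw.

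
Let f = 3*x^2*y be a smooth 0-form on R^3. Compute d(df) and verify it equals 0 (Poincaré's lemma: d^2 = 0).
d(df) = 0

Step 1: df = sum_i (∂f/∂x_i) dx_i = (6*x*y) dx + (3*x^2) dy + (0) dz.
Step 2: Apply d again. Using the 1-form formula, the coefficient of dx ∧ dy in d(df) is ∂^2 f/∂x ∂y - ∂^2 f/∂y ∂x = (6*x) - (6*x) = 0 (equality of mixed partials for smooth f).
Similarly for dx ∧ dz and dy ∧ dz — all coefficients vanish. So d(df) = 0.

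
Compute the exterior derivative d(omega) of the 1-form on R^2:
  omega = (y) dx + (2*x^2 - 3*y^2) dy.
d(omega) = (4*x - 1) dx ∧ dy

For a 1-form omega = sum_i f_i dx_i, the exterior derivative is
  d(omega) = sum_{i < j} (∂f_j/∂x_i - ∂f_i/∂x_j) dx_i ∧ dx_j.
  coefficient of dx ∧ dy: ∂f_2/∂x - ∂f_1/∂y = ∂(2*x^2 - 3*y^2)/∂x - ∂(y)/∂y = 4*x - 1
Assembling: d(omega) = (4*x - 1) dx ∧ dy.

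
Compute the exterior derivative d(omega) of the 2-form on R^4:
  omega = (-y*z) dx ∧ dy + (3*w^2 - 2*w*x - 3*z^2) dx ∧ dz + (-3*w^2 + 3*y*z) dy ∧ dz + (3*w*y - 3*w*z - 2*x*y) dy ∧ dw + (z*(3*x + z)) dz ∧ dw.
d(omega) = (-y) dx ∧ dy ∧ dz + (6*w - 2*x + 3*z) dx ∧ dz ∧ dw + (-3*w) dy ∧ dz ∧ dw + (-2*y) dx ∧ dy ∧ dw

For a 2-form omega = sum_{i<j} g_{ij} dx_i ∧ dx_j, the exterior derivative is
  d(omega) = sum_{i<j} d(g_{ij}) ∧ dx_i ∧ dx_j = sum_{i<j, k} (∂g_{ij}/∂x_k) dx_k ∧ dx_i ∧ dx_j.
Expand each term, using dx_k ∧ dx_i ∧ dx_j = sgn(permutation) dx_{(a)} ∧ dx_{(b)} ∧ dx_{(c)} with (a < b < c) sorted:
  d(-y*z) includes (∂/∂z)(-y*z) dz = (-y) dz, which multiplied by dx ∧ dy gives (-y) dx ∧ dy ∧ dz
  d(3*w^2 - 2*w*x - 3*z^2) includes (∂/∂w)(3*w^2 - 2*w*x - 3*z^2) dw = (6*w - 2*x) dw, which multiplied by dx ∧ dz gives (6*w - 2*x) dx ∧ dz ∧ dw
  d(-3*w^2 + 3*y*z) includes (∂/∂w)(-3*w^2 + 3*y*z) dw = (-6*w) dw, which multiplied by dy ∧ dz gives (-6*w) dy ∧ dz ∧ dw
  d(3*w*y - 3*w*z - 2*x*y) includes (∂/∂x)(3*w*y - 3*w*z - 2*x*y) dx = (-2*y) dx, which multiplied by dy ∧ dw gives (-2*y) dx ∧ dy ∧ dw
  d(3*w*y - 3*w*z - 2*x*y) includes (∂/∂z)(3*w*y - 3*w*z - 2*x*y) dz = (-3*w) dz, which multiplied by dy ∧ dw gives (3*w) dy ∧ dz ∧ dw
  d(z*(3*x + z)) includes (∂/∂x)(z*(3*x + z)) dx = (3*z) dx, which multiplied by dz ∧ dw gives (3*z) dx ∧ dz ∧ dw
Collecting like 3-forms: d(omega) = (-y) dx ∧ dy ∧ dz + (6*w - 2*x + 3*z) dx ∧ dz ∧ dw + (-3*w) dy ∧ dz ∧ dw + (-2*y) dx ∧ dy ∧ dw.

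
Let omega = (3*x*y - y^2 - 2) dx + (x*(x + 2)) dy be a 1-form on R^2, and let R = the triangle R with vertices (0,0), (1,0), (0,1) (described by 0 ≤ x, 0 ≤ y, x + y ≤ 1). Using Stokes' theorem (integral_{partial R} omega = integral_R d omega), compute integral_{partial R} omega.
integral_(partial R) omega = 7/6

Stokes: integral_partial_R omega = integral_R d omega with d omega = (∂Q/∂x - ∂P/∂y) dx ∧ dy.
  ∂Q/∂x = 2*x + 2
  ∂P/∂y = 3*x - 2*y
  integrand = ∂Q/∂x - ∂P/∂y = -x + 2*y + 2.
Integrating over R: integral_0^1 integral_0^{1-x} (-x + 2*y + 2) dy dx = 7/6.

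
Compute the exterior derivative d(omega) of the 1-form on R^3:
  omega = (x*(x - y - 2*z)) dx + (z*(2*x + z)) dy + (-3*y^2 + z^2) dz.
d(omega) = (x + 2*z) dx ∧ dy + (2*x) dx ∧ dz + (-2*x - 6*y - 2*z) dy ∧ dz

For a 1-form omega = sum_i f_i dx_i, the exterior derivative is
  d(omega) = sum_{i < j} (∂f_j/∂x_i - ∂f_i/∂x_j) dx_i ∧ dx_j.
  coefficient of dx ∧ dy: ∂f_2/∂x - ∂f_1/∂y = ∂(z*(2*x + z))/∂x - ∂(x*(x - y - 2*z))/∂y = x + 2*z
  coefficient of dx ∧ dz: ∂f_3/∂x - ∂f_1/∂z = ∂(-3*y^2 + z^2)/∂x - ∂(x*(x - y - 2*z))/∂z = 2*x
  coefficient of dy ∧ dz: ∂f_3/∂y - ∂f_2/∂z = ∂(-3*y^2 + z^2)/∂y - ∂(z*(2*x + z))/∂z = -2*x - 6*y - 2*z
Assembling: d(omega) = (x + 2*z) dx ∧ dy + (2*x) dx ∧ dz + (-2*x - 6*y - 2*z) dy ∧ dz.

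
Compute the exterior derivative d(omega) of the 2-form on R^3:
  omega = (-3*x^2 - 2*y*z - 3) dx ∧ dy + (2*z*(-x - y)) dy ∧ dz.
d(omega) = (-2*y - 2*z) dx ∧ dy ∧ dz

For a 2-form omega = sum_{i<j} g_{ij} dx_i ∧ dx_j, the exterior derivative is
  d(omega) = sum_{i<j} d(g_{ij}) ∧ dx_i ∧ dx_j = sum_{i<j, k} (∂g_{ij}/∂x_k) dx_k ∧ dx_i ∧ dx_j.
Expand each term, using dx_k ∧ dx_i ∧ dx_j = sgn(permutation) dx_{(a)} ∧ dx_{(b)} ∧ dx_{(c)} with (a < b < c) sorted:
  d(-3*x^2 - 2*y*z - 3) includes (∂/∂z)(-3*x^2 - 2*y*z - 3) dz = (-2*y) dz, which multiplied by dx ∧ dy gives (-2*y) dx ∧ dy ∧ dz
  d(2*z*(-x - y)) includes (∂/∂x)(2*z*(-x - y)) dx = (-2*z) dx, which multiplied by dy ∧ dz gives (-2*z) dx ∧ dy ∧ dz
Collecting like 3-forms: d(omega) = (-2*y - 2*z) dx ∧ dy ∧ dz.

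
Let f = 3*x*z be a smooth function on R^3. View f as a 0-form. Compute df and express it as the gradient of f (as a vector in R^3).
df = (3*z) dx + (0) dy + (3*x) dz; grad f = (3*z, 0, 3*x)

For a 0-form f, d f = (∂f/∂x) dx + (∂f/∂y) dy + (∂f/∂z) dz. The components of the vector representation are exactly the entries of grad f in Cartesian coordinates:
  ∂f/∂x = 3*z
  ∂f/∂y = 0
  ∂f/∂z = 3*x.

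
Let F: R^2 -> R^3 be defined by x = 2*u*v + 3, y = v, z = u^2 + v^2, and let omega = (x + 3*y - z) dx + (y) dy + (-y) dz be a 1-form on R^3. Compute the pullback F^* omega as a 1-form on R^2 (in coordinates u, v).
F^* omega = (2*v*(-u^2 + 2*u*v - u - v^2 + 3*v + 3)) du + (-2*u^3 + 4*u^2*v - 2*u*v^2 + 6*u*v + 6*u - 2*v^2 + v) dv

Using F^*(f dg) = (f ∘ F) d(g ∘ F), substitute each coordinate x_i by F_i(u, v) in f_i, and replace dx_i by d F_i = (∂F_i/∂u) du + (∂F_i/∂v) dv.
  For the x component: f_1(F) = -u^2 + 2*u*v - v^2 + 3*v + 3; d F_1 = (2*v) du + (2*u) dv
  For the y component: f_2(F) = v; d F_2 = (0) du + (1) dv
  For the z component: f_3(F) = -v; d F_3 = (2*u) du + (2*v) dv
Combining and collecting du, dv coefficients:
  coeff of du: 2*v*(-u^2 + 2*u*v - u - v^2 + 3*v + 3)
  coeff of dv: -2*u^3 + 4*u^2*v - 2*u*v^2 + 6*u*v + 6*u - 2*v^2 + v
F^* omega = (2*v*(-u^2 + 2*u*v - u - v^2 + 3*v + 3)) du + (-2*u^3 + 4*u^2*v - 2*u*v^2 + 6*u*v + 6*u - 2*v^2 + v) dv.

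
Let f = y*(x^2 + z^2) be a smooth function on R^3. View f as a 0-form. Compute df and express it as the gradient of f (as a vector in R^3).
df = (2*x*y) dx + (x^2 + z^2) dy + (2*y*z) dz; grad f = (2*x*y, x^2 + z^2, 2*y*z)

For a 0-form f, d f = (∂f/∂x) dx + (∂f/∂y) dy + (∂f/∂z) dz. The components of the vector representation are exactly the entries of grad f in Cartesian coordinates:
  ∂f/∂x = 2*x*y
  ∂f/∂y = x^2 + z^2
  ∂f/∂z = 2*y*z.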